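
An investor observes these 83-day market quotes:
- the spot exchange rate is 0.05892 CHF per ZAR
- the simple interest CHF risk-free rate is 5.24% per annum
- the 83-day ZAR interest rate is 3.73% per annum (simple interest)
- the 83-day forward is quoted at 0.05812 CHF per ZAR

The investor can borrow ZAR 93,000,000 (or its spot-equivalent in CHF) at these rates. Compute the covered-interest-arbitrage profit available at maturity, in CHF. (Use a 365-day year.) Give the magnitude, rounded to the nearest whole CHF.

T = 83/365 years.
Route A — deposit ZAR, sell forward: 93,000,000 × 1.008481918 × 0.05812 = CHF 5,451,006.12.
Route B — convert at spot, deposit CHF: 93,000,000 × 0.05892 × 1.011915616 = CHF 5,544,852.33.
The quoted forward undervalues ZAR, so borrow ZAR, convert to CHF at spot, deposit the CHF at 5.24%, and buy ZAR forward at 0.05812 to cover the loan.
The gap between the two covered legs is CHF 93,846.

CHF 93,846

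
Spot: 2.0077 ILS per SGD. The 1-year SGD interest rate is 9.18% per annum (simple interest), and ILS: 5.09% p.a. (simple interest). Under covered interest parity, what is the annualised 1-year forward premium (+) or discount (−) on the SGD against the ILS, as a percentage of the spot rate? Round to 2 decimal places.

-3.75%

T = 1 year.
F = S · g_ILS/g_SGD = 2.0077 × 1.050900/1.091800 = 1.9324894.
Annualised premium = (F − S)/S × (1/T) = (1.9324894 − 2.0077)/2.0077 ÷ 1 = -3.75%.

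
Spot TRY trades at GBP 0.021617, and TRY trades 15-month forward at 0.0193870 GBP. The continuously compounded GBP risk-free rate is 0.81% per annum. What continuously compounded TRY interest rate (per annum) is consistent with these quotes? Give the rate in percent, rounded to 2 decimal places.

T = 15/12 years.
By CIP, F/S equals the GBP-to-TRY growth ratio: 0.019387/0.021617 = 0.8968404.
GBP growth factor: e^(0.0081×15/12) = 1.0101764.
So the TRY growth factor = 1.1263725.
r = ln(1.1263725)/(15/12) = 0.095202 → 9.52%.

9.52%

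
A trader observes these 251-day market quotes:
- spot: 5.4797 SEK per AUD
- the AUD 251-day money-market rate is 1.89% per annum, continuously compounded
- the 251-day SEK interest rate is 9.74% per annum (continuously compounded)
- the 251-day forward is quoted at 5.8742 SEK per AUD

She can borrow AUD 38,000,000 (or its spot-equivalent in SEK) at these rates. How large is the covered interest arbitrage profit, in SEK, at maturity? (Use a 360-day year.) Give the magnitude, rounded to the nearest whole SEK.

SEK 3,320,055

T = 251/360 years.
Invest the AUD and cover forward: 38,000,000 × 1.01326470588 × 5.8742 = SEK 226,180,542.34.
Convert at spot and invest in SEK: 38,000,000 × 5.4797 × 1.07026838534 = SEK 222,860,487.50.
The quoted forward overvalues AUD, so borrow SEK, buy AUD at spot, deposit the AUD at 1.89%, and sell the proceeds forward at 5.8742.
Profit = 226,180,542.34 − 222,860,487.50 = SEK 3,320,055.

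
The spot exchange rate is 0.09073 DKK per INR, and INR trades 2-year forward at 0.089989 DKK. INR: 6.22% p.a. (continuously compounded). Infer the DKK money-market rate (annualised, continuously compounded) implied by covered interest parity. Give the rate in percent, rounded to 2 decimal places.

T = 2 years.
By CIP, F/S equals the DKK-to-INR growth ratio: 0.089989/0.09073 = 0.9918329.
INR growth factor: e^(0.0622×2) = 1.1324688.
Hence g_DKK = 1.1232198.
Take logs: ln 1.1232198 / 2 = 0.058100, so 5.81%.

5.81%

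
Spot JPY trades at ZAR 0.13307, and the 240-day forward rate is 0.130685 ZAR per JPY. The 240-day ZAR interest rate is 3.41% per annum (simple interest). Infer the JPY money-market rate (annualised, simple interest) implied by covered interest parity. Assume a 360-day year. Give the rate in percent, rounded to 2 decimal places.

T = 240/360 years.
CIP gives F = S · g_ZAR/g_JPY, so g_ZAR/g_JPY = 0.130685/0.13307 = 0.9820771.
ZAR growth factor: 1 + 0.0341×240/360 = 1.0227333.
So the JPY growth factor = 1.0413982.
(1.0413982 − 1)/T = 0.062097, i.e. 6.21%.

6.21%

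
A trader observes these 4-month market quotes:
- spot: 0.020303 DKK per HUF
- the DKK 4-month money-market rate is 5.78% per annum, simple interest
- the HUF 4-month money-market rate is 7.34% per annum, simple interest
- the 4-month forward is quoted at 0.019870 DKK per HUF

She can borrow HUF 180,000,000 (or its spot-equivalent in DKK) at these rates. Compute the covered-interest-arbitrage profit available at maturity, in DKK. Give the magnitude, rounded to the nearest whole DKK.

DKK 60,843

T = 4/12 years.
Keep in HUF, deliver into the forward: 180,000,000·1.024466667·0.019870 = DKK 3,664,107.48.
Swap to DKK now, deposit: 180,000,000·0.020303·1.019266667 = DKK 3,724,950.81.
The quoted forward undervalues HUF, so borrow HUF, convert to DKK at spot, deposit the DKK at 5.78%, and buy HUF forward at 0.019870 to cover the loan.
The gap between the two covered legs is DKK 60,843.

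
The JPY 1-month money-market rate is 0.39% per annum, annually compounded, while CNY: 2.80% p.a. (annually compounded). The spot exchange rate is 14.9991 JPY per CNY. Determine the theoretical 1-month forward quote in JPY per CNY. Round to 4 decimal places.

T = 1/12 years.
Growth of 1 JPY over T: (1 + 0.0039)^(1/12) = 1.00032442.
Growth of 1 CNY over T: (1 + 0.0280)^(1/12) = 1.00230391.
So F = 14.9991 × 1.00032442 / 1.00230391 = 14.969478 (JPY/CNY).

14.9695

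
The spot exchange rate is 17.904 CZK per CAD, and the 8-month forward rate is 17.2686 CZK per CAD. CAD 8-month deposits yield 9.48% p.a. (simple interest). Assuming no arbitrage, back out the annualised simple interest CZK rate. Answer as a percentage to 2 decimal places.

T = 8/12 years.
CIP gives F = S · g_CZK/g_CAD, so g_CZK/g_CAD = 17.2686/17.904 = 0.9645107.
CAD growth factor: 1 + 0.0948×8/12 = 1.063200.
That pins the CZK growth at 1.0254678.
(1.0254678 − 1)/T = 0.038202, i.e. 3.82%.

3.82%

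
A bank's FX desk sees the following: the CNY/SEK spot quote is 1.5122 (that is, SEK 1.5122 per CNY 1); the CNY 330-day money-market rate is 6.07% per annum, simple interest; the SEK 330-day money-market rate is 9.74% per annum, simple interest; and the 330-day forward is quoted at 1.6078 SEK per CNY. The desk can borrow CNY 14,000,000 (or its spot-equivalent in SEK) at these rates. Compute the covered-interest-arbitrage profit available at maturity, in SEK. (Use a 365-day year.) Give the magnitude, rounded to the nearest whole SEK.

T = 330/365 years.
Invest the CNY and cover forward: 14,000,000 × 1.0548794521 × 1.6078 = SEK 23,744,492.56.
Convert at spot and invest in SEK: 14,000,000 × 1.5122 × 1.088060274 = SEK 23,035,106.45.
The quoted forward overvalues CNY, so borrow SEK, buy CNY at spot, deposit the CNY at 6.07%, and sell the proceeds forward at 1.6078.
The gap between the two covered legs is SEK 709,386.

SEK 709,386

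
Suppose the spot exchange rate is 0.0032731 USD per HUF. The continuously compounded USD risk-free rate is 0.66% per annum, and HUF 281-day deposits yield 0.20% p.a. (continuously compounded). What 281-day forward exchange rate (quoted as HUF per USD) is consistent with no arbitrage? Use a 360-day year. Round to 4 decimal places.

304.4257

T = 281/360 years.
USD accumulates by e^(0.0066×281/360) = 1.005164959.
HUF growth factor: e^(0.0020×281/360) = 1.00156233.
CIP: F = S · (grow USD)/(grow HUF) = 0.0032731 × 1.005164959/1.00156233 = 0.00328487337 USD per HUF.
Quoted the other way: 1/0.00328487337 = 304.4257 HUF per USD.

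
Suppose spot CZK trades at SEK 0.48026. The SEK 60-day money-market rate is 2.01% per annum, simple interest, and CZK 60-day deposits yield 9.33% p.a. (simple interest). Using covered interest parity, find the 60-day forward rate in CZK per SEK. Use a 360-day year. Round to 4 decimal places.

T = 60/360 years.
SEK growth factor: 1 + 0.0201×60/360 = 1.003350.
CZK accumulates by 1 + 0.0933×60/360 = 1.015550.
CIP: F = S · (grow SEK)/(grow CZK) = 0.48026 × 1.003350/1.015550 = 0.4744905 SEK per CZK.
Invert for CZK per SEK: 1 / 0.4744905 = 2.1075.

2.1075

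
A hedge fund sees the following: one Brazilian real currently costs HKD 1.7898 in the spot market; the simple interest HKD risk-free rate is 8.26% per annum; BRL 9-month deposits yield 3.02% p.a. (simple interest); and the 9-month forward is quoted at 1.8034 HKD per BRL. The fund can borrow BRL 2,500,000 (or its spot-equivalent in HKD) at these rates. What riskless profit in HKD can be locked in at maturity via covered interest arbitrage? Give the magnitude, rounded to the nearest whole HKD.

HKD 141,078

T = 9/12 years.
Route A — deposit BRL, sell forward: 2,500,000 × 1.022650 × 1.8034 = HKD 4,610,617.53.
Route B — convert at spot, deposit HKD: 2,500,000 × 1.7898 × 1.061950 = HKD 4,751,695.28.
The quoted forward undervalues BRL, so borrow BRL, convert to HKD at spot, deposit the HKD at 8.26%, and buy BRL forward at 1.8034 to cover the loan.
The gap between the two covered legs is HKD 141,078.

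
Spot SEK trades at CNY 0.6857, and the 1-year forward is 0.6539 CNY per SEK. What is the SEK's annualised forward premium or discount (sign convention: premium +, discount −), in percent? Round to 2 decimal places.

T = 1 year.
(F − S)/S = (0.6539 − 0.6857)/0.6857 = -0.0463760.
Per annum: -0.0463760 / 1 = -0.046376 = -4.64%.

-4.64%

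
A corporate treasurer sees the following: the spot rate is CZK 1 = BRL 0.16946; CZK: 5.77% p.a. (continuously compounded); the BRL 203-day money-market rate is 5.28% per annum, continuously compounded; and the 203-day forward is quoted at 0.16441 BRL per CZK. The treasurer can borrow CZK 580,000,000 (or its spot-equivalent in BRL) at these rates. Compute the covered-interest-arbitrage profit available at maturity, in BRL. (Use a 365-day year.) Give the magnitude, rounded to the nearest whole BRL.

BRL 2,748,308

T = 203/365 years.
Route A — deposit CZK, sell forward: 580,000,000 × 1.0326111433 × 0.16441 = BRL 98,467,526.88.
Route B — convert at spot, deposit BRL: 580,000,000 × 0.16946 × 1.0298008968 = BRL 101,215,834.78.
The quoted forward undervalues CZK, so borrow CZK, convert to BRL at spot, deposit the BRL at 5.28%, and buy CZK forward at 0.16441 to cover the loan.
The gap between the two covered legs is BRL 2,748,308.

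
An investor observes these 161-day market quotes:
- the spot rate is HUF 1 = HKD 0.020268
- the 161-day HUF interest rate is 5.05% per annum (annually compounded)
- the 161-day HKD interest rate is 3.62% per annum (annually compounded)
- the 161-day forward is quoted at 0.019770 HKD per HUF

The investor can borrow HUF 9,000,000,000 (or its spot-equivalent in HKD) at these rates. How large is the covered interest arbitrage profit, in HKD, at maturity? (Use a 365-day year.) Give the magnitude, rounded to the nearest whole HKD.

HKD 3,456,831

T = 161/365 years.
Invest the HUF and cover forward: 9,000,000,000 × 1.02196897745 × 0.019770 = HKD 181,838,940.16.
Convert at spot and invest in HKD: 9,000,000,000 × 0.020268 × 1.01580910958 = HKD 185,295,771.30.
The quoted forward undervalues HUF, so borrow HUF, convert to HKD at spot, deposit the HKD at 3.62%, and buy HUF forward at 0.019770 to cover the loan.
The gap between the two covered legs is HKD 3,456,831.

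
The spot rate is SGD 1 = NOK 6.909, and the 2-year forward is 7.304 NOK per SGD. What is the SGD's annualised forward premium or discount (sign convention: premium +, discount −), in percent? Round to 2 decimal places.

T = 2 years.
(F − S)/S = (7.304 − 6.909)/6.909 = 0.0571718.
×(1/T) gives 2.86% p.a.

+2.86%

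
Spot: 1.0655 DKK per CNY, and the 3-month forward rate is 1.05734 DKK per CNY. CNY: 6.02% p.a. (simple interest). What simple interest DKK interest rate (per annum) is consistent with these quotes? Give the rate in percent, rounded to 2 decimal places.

2.91%

T = 3/12 years.
F/S = 1.05734/1.0655 = 0.9923416 = (growth of DKK) / (growth of CNY).
The CNY side grows by 1 + 0.0602×3/12 = 1.015050.
So the DKK growth factor = 1.0072763.
r = (1.0072763 − 1)/(3/12) = 0.029105 → 2.91%.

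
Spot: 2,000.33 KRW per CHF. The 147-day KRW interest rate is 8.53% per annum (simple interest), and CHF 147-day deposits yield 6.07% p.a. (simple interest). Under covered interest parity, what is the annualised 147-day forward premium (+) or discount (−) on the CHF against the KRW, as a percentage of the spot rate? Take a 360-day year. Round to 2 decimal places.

+2.40%

T = 147/360 years.
No-arbitrage forward: 2000.33 × 1.0348308 / 1.0247858 = 2019.93733 KRW/CHF.
(F − S)/S ÷ T = (2019.93733 − 2000.33)/2000.33/(147/360) = 0.024005 → 2.40%.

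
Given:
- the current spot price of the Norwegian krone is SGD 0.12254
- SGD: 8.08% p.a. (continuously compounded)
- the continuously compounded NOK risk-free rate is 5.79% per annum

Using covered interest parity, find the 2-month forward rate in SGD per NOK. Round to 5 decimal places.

0.12301

T = 2/12 years.
SGD accumulates by e^(0.0808×2/12) = 1.0135578.
Growth of 1 NOK over T: e^(0.0579×2/12) = 1.0096967.
Forward (SGD per NOK) = 0.12254 × 1.0135578 / 1.0096967 = 0.1230086.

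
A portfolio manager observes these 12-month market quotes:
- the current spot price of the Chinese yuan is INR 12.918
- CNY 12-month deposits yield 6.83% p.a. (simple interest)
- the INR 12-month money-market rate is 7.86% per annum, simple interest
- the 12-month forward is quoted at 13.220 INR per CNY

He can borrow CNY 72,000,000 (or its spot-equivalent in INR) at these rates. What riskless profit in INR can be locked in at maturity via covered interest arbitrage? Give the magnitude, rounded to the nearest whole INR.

T = 1 year.
Route A — deposit CNY, sell forward: 72,000,000 × 1.068300 × 13.220 = INR 1,016,850,672.00.
Route B — convert at spot, deposit INR: 72,000,000 × 12.918 × 1.078600 = INR 1,003,201,545.60.
The quoted forward overvalues CNY, so borrow INR, buy CNY at spot, deposit the CNY at 6.83%, and sell the proceeds forward at 13.220.
Profit = 1,016,850,672.00 − 1,003,201,545.60 = INR 13,649,126.

INR 13,649,126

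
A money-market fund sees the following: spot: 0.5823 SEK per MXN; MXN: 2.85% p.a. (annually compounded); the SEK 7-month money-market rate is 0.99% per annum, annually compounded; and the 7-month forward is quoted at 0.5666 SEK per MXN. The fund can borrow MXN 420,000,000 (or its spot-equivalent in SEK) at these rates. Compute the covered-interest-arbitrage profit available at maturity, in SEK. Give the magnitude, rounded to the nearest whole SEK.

SEK 4,070,364

T = 7/12 years.
Keep in MXN, deliver into the forward: 420,000,000·1.01652759511·0.5666 = SEK 241,905,104.86.
Swap to SEK now, deposit: 420,000,000·0.5823·1.00576314442 = SEK 245,975,469.18.
The quoted forward undervalues MXN, so borrow MXN, convert to SEK at spot, deposit the SEK at 0.99%, and buy MXN forward at 0.5666 to cover the loan.
The gap between the two covered legs is SEK 4,070,364.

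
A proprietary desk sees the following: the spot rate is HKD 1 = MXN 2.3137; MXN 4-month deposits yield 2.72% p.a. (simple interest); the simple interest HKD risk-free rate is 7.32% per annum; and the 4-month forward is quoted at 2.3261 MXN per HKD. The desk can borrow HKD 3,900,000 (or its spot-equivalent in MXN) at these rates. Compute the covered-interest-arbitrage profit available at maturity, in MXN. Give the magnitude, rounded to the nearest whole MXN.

MXN 187,899

T = 4/12 years.
Invest the HKD and cover forward: 3,900,000 × 1.024400 × 2.3261 = MXN 9,293,141.68.
Convert at spot and invest in MXN: 3,900,000 × 2.3137 × 1.009066667 = MXN 9,105,242.44.
The quoted forward overvalues HKD, so borrow MXN, buy HKD at spot, deposit the HKD at 7.32%, and sell the proceeds forward at 2.3261.
Arbitrage profit = |9,293,141.68 − 9,105,242.44| = MXN 187,899.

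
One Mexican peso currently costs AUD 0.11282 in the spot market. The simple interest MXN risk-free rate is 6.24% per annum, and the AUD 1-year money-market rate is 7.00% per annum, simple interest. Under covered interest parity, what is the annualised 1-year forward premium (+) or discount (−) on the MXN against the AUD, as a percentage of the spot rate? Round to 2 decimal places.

T = 1 year.
No-arbitrage forward: 0.11282 × 1.070000 / 1.062400 = 0.11362707 AUD/MXN.
Annualised premium = (F − S)/S × (1/T) = (0.11362707 − 0.11282)/0.11282 ÷ 1 = 0.72%.

+0.72%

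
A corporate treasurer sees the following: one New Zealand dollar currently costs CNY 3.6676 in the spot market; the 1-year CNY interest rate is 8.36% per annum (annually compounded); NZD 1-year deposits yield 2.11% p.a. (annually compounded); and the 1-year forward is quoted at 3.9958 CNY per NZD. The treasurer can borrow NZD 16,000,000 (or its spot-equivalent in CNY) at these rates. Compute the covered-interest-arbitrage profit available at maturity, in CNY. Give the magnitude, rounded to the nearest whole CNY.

T = 1 year.
Keep in NZD, deliver into the forward: 16,000,000·1.021100·3.9958 = CNY 65,281,782.08.
Swap to CNY now, deposit: 16,000,000·3.6676·1.083600 = CNY 63,587,381.76.
The quoted forward overvalues NZD, so borrow CNY, buy NZD at spot, deposit the NZD at 2.11%, and sell the proceeds forward at 3.9958.
Profit = 65,281,782.08 − 63,587,381.76 = CNY 1,694,400.

CNY 1,694,400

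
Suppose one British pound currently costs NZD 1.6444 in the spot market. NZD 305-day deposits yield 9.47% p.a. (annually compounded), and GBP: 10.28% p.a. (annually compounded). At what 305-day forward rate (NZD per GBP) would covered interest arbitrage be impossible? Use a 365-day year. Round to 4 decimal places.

T = 305/365 years.
NZD accumulates by (1 + 0.0947)^(305/365) = 1.0785385.
GBP growth factor: (1 + 0.1028)^(305/365) = 1.085203.
Forward (NZD per GBP) = 1.6444 × 1.0785385 / 1.085203 = 1.634301.

1.6343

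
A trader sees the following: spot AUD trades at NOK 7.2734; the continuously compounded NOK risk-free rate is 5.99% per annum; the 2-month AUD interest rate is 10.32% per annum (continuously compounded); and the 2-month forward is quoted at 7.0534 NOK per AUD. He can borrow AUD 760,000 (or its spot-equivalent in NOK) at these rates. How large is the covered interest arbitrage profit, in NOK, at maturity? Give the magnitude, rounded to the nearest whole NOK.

NOK 129,663

T = 2/12 years.
Route A — deposit AUD, sell forward: 760,000 × 1.017348772 × 7.0534 = NOK 5,453,583.55.
Route B — convert at spot, deposit NOK: 760,000 × 7.2734 × 1.010033333 = NOK 5,583,246.10.
The quoted forward undervalues AUD, so borrow AUD, convert to NOK at spot, deposit the NOK at 5.99%, and buy AUD forward at 7.0534 to cover the loan.
Profit = 5,583,246.10 − 5,453,583.55 = NOK 129,663.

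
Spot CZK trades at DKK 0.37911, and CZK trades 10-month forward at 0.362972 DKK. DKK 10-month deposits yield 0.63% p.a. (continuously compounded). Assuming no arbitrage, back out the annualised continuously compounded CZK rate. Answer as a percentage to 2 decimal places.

5.85%

T = 10/12 years.
F/S = 0.362972/0.37911 = 0.9574319 = (growth of DKK) / (growth of CZK).
The DKK side grows by e^(0.0063×10/12) = 1.0052638.
Hence g_CZK = 1.0499585.
Take logs: ln 1.0499585 / (10/12) = 0.058501, so 5.85%.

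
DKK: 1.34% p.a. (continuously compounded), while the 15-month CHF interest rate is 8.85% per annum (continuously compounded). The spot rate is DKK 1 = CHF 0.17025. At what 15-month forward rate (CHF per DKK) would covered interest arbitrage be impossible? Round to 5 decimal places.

T = 15/12 years.
CHF accumulates by e^(0.0885×15/12) = 1.116976.
DKK growth factor: e^(0.0134×15/12) = 1.0168911.
So F = 0.17025 × 1.116976 / 1.0168911 = 0.1870064 (CHF/DKK).

0.18701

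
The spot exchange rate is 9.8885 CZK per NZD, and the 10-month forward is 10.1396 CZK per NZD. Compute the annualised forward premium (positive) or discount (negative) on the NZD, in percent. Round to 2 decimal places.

T = 10/12 years.
(F − S)/S = (10.1396 − 9.8885)/9.8885 = 0.0253931.
Annualise by dividing by T: 0.0253931 / (10/12) = 0.030472 → 3.05%.

+3.05%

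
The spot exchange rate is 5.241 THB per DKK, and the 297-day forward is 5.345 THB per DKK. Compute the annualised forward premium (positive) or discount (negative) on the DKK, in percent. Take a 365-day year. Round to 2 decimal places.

+2.44%

T = 297/365 years.
DKK trades forward at +1.98435% vs spot over the period.
Annualise by dividing by T: 0.0198435 / (297/365) = 0.024387 → 2.44%.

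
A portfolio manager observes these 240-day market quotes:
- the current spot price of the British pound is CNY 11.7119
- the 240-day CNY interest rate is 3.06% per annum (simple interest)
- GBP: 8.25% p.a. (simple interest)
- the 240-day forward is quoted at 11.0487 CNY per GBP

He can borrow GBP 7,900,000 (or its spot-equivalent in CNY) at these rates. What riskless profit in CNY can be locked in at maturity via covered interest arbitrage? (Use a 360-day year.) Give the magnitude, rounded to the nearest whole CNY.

CNY 2,326,110

T = 240/360 years.
Route A — deposit GBP, sell forward: 7,900,000 × 1.055000 × 11.0487 = CNY 92,085,390.15.
Route B — convert at spot, deposit CNY: 7,900,000 × 11.7119 × 1.020400 = CNY 94,411,499.80.
The quoted forward undervalues GBP, so borrow GBP, convert to CNY at spot, deposit the CNY at 3.06%, and buy GBP forward at 11.0487 to cover the loan.
The gap between the two covered legs is CNY 2,326,110.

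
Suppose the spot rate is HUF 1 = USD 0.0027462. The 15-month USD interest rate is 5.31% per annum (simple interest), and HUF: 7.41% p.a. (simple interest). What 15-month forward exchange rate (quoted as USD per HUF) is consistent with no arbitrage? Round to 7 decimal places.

T = 15/12 years.
Growth of 1 USD over T: 1 + 0.0531×15/12 = 1.066375.
HUF growth factor: 1 + 0.0741×15/12 = 1.092625.
CIP: F = S · (grow USD)/(grow HUF) = 0.0027462 × 1.066375/1.092625 = 0.002680223 USD per HUF.

0.0026802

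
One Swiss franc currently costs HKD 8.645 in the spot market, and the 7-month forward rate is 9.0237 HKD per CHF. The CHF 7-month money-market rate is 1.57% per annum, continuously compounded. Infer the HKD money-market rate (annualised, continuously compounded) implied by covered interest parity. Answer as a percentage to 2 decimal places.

T = 7/12 years.
CIP gives F = S · g_HKD/g_CHF, so g_HKD/g_CHF = 9.0237/8.645 = 1.0438057.
CHF growth factor: e^(0.0157×7/12) = 1.0092004.
So the HKD growth factor = 1.0534091.
r = ln(1.0534091)/(7/12) = 0.089197 → 8.92%.

8.92%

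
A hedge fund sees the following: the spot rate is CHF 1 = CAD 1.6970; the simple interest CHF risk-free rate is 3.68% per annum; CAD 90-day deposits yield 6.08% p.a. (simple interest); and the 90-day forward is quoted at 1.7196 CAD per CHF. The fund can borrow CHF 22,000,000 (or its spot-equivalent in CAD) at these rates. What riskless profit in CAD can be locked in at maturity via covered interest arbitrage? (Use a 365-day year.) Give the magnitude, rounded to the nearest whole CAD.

CAD 280,776

T = 90/365 years.
Keep in CHF, deliver into the forward: 22,000,000·1.0090739726·1.7196 = CAD 38,174,479.27.
Swap to CAD now, deposit: 22,000,000·1.6970·1.0149917808 = CAD 37,893,703.14.
The quoted forward overvalues CHF, so borrow CAD, buy CHF at spot, deposit the CHF at 3.68%, and sell the proceeds forward at 1.7196.
Profit = 38,174,479.27 − 37,893,703.14 = CAD 280,776.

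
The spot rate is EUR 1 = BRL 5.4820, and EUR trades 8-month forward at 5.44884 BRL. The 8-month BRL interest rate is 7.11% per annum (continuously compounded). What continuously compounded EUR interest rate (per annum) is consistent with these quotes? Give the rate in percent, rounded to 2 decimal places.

8.02%

T = 8/12 years.
CIP gives F = S · g_BRL/g_EUR, so g_BRL/g_EUR = 5.44884/5.482 = 0.9939511.
The BRL side grows by e^(0.0711×8/12) = 1.0485413.
So the EUR growth factor = 1.0549224.
r = ln(1.0549224)/(8/12) = 0.080201 → 8.02%.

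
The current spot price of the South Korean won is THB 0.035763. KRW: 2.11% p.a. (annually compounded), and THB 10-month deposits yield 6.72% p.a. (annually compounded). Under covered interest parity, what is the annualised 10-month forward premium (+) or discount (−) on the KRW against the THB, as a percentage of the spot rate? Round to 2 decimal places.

T = 10/12 years.
CIP forward (THB per KRW) = 0.035763 × 1.0556943/1.0175527 = 0.037103528.
Annualised premium = (F − S)/S × (1/T) = (0.037103528 − 0.035763)/0.035763 ÷ (10/12) = 4.50%.

+4.50%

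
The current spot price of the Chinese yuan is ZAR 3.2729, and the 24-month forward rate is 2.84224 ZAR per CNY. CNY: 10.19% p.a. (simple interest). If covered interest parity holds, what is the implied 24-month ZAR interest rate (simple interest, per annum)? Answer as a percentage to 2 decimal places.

2.27%

T = 2 years.
F/S = 2.84224/3.2729 = 0.8684164 = (growth of ZAR) / (growth of CNY).
CNY growth factor: 1 + 0.1019×2 = 1.203800.
That pins the ZAR growth at 1.0453997.
(1.0453997 − 1)/T = 0.022700, i.e. 2.27%.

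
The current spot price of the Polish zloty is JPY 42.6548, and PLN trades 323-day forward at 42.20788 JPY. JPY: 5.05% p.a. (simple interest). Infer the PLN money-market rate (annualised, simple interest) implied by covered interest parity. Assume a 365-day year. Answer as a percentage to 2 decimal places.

T = 323/365 years.
F/S = 42.20788/42.6548 = 0.9895224 = (growth of JPY) / (growth of PLN).
The JPY side grows by 1 + 0.0505×323/365 = 1.044689.
That pins the PLN growth at 1.0557507.
(1.0557507 − 1)/T = 0.063000, i.e. 6.30%.

6.30%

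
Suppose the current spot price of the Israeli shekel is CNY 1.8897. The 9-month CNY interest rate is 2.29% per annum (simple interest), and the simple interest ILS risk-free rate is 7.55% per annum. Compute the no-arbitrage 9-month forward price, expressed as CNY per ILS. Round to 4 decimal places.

1.8191

T = 9/12 years.
CNY growth factor: 1 + 0.0229×9/12 = 1.017175.
ILS growth factor: 1 + 0.0755×9/12 = 1.056625.
So F = 1.8897 × 1.017175 / 1.056625 = 1.819146 (CNY/ILS).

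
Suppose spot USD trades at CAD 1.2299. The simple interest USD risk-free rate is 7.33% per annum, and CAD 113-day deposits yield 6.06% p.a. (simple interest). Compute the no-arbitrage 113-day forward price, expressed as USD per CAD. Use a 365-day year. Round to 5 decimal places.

0.81621

T = 113/365 years.
Growth of 1 CAD over T: 1 + 0.0606×113/365 = 1.0187611.
USD accumulates by 1 + 0.0733×113/365 = 1.0226929.
CIP: F = S · (grow CAD)/(grow USD) = 1.2299 × 1.0187611/1.0226929 = 1.225172 CAD per USD.
Quoted the other way: 1/1.225172 = 0.81621 USD per CAD.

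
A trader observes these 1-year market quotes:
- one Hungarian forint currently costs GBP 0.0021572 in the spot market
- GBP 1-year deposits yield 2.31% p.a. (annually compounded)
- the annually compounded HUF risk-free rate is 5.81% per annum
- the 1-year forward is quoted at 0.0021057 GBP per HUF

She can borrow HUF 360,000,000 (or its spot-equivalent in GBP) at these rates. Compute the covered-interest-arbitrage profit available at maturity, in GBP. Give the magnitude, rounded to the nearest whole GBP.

T = 1 year.
Invest the HUF and cover forward: 360,000,000 × 1.058100 × 0.0021057 = GBP 802,094.82.
Convert at spot and invest in GBP: 360,000,000 × 0.0021572 × 1.023100 = GBP 794,531.28.
The quoted forward overvalues HUF, so borrow GBP, buy HUF at spot, deposit the HUF at 5.81%, and sell the proceeds forward at 0.0021057.
Profit = 802,094.82 − 794,531.28 = GBP 7,564.

GBP 7,564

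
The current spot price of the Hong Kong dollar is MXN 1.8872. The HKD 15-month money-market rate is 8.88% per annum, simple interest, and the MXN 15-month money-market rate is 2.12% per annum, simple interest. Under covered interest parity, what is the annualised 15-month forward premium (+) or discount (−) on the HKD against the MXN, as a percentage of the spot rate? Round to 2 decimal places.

T = 15/12 years.
F = S · g_MXN/g_HKD = 1.8872 × 1.026500/1.111000 = 1.7436641.
Annualised premium = (F − S)/S × (1/T) = (1.7436641 − 1.8872)/1.8872 ÷ (15/12) = -6.08%.

-6.08%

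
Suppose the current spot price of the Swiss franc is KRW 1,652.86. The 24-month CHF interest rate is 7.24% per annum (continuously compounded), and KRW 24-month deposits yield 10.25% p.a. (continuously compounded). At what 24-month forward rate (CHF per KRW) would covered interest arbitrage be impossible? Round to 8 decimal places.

0.00056966

T = 2 years.
KRW accumulates by e^(0.1025×2) = 1.2275251.
CHF growth factor: e^(0.0724×2) = 1.1558084.
Forward (KRW per CHF) = 1652.86 × 1.2275251 / 1.1558084 = 1755.418.
Invert for CHF per KRW: 1 / 1755.418 = 0.00056966.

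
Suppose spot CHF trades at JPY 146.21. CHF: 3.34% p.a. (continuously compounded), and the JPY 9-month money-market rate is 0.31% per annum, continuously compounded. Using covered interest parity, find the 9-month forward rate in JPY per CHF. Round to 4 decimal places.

142.9248

T = 9/12 years.
JPY growth factor: e^(0.0031×9/12) = 1.002327705.
CHF growth factor: e^(0.0334×9/12) = 1.025366388.
CIP: F = S · (grow JPY)/(grow CHF) = 146.21 × 1.002327705/1.025366388 = 142.924847 JPY per CHF.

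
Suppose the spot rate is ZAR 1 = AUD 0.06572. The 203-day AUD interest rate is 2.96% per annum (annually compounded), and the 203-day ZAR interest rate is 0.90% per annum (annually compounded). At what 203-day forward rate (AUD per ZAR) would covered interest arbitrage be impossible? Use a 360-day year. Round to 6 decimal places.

T = 203/360 years.
Growth of 1 AUD over T: (1 + 0.0296)^(203/360) = 1.0165849.
Growth of 1 ZAR over T: (1 + 0.0090)^(203/360) = 1.0050651.
CIP: F = S · (grow AUD)/(grow ZAR) = 0.06572 × 1.0165849/1.0050651 = 0.06647327 AUD per ZAR.

0.066473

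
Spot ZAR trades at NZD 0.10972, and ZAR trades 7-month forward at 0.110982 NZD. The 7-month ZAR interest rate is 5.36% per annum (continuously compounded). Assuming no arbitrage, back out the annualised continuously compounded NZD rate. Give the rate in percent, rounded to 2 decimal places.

T = 7/12 years.
By CIP, F/S equals the NZD-to-ZAR growth ratio: 0.110982/0.10972 = 1.0115020.
ZAR growth factor: e^(0.0536×7/12) = 1.0317606.
So the NZD growth factor = 1.0436279.
Take logs: ln 1.0436279 / (7/12) = 0.073205, so 7.32%.

7.32%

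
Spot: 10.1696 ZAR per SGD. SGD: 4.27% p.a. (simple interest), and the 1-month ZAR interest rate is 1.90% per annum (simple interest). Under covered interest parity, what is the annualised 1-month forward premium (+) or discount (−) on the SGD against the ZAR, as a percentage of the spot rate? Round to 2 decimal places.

-2.36%

T = 1/12 years.
No-arbitrage forward: 10.1696 × 1.0015833 / 1.0035583 = 10.1495863 ZAR/SGD.
(F − S)/S ÷ T = (10.1495863 − 10.1696)/10.1696/(1/12) = -0.023616 → -2.36%.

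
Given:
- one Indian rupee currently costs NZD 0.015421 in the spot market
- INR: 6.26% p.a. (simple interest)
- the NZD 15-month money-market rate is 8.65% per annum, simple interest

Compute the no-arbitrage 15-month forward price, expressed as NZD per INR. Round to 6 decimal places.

0.015848

T = 15/12 years.
NZD growth factor: 1 + 0.0865×15/12 = 1.108125.
Growth of 1 INR over T: 1 + 0.0626×15/12 = 1.078250.
So F = 0.015421 × 1.108125 / 1.078250 = 0.01584827 (NZD/INR).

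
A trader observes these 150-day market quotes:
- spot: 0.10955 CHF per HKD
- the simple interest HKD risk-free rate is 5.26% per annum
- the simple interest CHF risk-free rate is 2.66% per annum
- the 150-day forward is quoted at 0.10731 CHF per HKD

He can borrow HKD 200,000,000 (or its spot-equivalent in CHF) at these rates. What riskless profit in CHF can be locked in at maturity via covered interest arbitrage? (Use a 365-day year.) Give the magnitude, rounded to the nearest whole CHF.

T = 150/365 years.
Invest the HKD and cover forward: 200,000,000 × 1.0216164384 × 0.10731 = CHF 21,925,932.00.
Convert at spot and invest in CHF: 200,000,000 × 0.10955 × 1.0109315068 = CHF 22,149,509.31.
The quoted forward undervalues HKD, so borrow HKD, convert to CHF at spot, deposit the CHF at 2.66%, and buy HKD forward at 0.10731 to cover the loan.
The gap between the two covered legs is CHF 223,577.

CHF 223,577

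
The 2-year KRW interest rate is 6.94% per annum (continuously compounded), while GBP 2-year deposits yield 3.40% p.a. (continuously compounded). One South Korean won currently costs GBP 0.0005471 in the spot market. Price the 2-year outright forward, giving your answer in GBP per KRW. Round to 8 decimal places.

T = 2 years.
Growth of 1 GBP over T: e^(0.0340×2) = 1.0703653.
Growth of 1 KRW over T: e^(0.0694×2) = 1.1488943.
Forward (GBP per KRW) = 0.0005471 × 1.0703653 / 1.1488943 = 0.0005097047.

0.00050970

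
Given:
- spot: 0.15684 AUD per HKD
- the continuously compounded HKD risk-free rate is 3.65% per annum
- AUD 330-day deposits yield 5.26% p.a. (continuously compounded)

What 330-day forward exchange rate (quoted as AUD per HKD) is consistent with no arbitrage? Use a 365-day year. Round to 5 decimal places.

0.15914

T = 330/365 years.
AUD accumulates by e^(0.0526×330/365) = 1.0487051.
HKD accumulates by e^(0.0365×330/365) = 1.0335505.
Forward (AUD per HKD) = 0.15684 × 1.0487051 / 1.0335505 = 0.1591397.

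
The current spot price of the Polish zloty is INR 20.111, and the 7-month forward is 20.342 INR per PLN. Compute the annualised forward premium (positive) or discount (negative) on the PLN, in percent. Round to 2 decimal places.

+1.97%

T = 7/12 years.
PLN trades forward at +1.14863% vs spot over the period.
Annualise by dividing by T: 0.0114863 / (7/12) = 0.019691 → 1.97%.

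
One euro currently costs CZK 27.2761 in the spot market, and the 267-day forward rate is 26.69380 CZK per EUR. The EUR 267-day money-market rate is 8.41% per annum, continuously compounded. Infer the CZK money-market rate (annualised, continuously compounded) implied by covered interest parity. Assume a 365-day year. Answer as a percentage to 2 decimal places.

T = 267/365 years.
By CIP, F/S equals the CZK-to-EUR growth ratio: 26.6938/27.2761 = 0.9786516.
The EUR side grows by e^(0.0841×267/365) = 1.0634515.
Hence g_CZK = 1.0407485.
Take logs: ln 1.0407485 / (267/365) = 0.054600, so 5.46%.

5.46%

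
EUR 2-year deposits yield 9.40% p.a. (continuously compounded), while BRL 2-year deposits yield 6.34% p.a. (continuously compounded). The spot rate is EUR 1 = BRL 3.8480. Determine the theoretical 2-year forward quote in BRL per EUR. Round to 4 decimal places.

T = 2 years.
Growth of 1 BRL over T: e^(0.0634×2) = 1.135190.
EUR growth factor: e^(0.0940×2) = 1.2068335.
Forward (BRL per EUR) = 3.848 × 1.135190 / 1.2068335 = 3.619564.

3.6196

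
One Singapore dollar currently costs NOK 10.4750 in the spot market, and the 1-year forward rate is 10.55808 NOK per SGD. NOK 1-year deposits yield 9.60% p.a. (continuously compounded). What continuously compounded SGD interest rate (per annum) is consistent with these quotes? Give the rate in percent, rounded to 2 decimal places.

8.81%

T = 1 year.
CIP gives F = S · g_NOK/g_SGD, so g_NOK/g_SGD = 10.55808/10.475 = 1.0079313.
The NOK side grows by e^(0.0960×1) = 1.1007591.
Hence g_SGD = 1.0920973.
Take logs: ln 1.0920973 / 1 = 0.088100, so 8.81%.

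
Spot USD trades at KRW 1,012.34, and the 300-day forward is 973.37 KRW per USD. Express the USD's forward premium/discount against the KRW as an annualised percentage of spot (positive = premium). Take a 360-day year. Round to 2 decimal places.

-4.62%

T = 300/360 years.
(F − S)/S = (973.37 − 1012.34)/1012.34 = -0.0384950.
Per annum: -0.0384950 / (300/360) = -0.046194 = -4.62%.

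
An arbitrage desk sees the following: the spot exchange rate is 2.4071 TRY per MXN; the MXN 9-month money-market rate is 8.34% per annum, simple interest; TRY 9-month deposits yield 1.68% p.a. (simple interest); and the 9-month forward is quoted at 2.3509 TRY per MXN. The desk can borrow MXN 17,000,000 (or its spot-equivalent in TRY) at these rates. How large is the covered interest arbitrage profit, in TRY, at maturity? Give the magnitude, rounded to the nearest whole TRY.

TRY 1,028,829

T = 9/12 years.
Keep in MXN, deliver into the forward: 17,000,000·1.062550·2.3509 = TRY 42,465,129.52.
Swap to TRY now, deposit: 17,000,000·2.4071·1.012600 = TRY 41,436,300.82.
The quoted forward overvalues MXN, so borrow TRY, buy MXN at spot, deposit the MXN at 8.34%, and sell the proceeds forward at 2.3509.
The gap between the two covered legs is TRY 1,028,829.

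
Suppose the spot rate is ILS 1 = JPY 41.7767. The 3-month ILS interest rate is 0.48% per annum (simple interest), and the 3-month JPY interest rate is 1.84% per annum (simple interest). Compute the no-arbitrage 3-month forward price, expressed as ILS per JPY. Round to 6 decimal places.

T = 3/12 years.
JPY growth factor: 1 + 0.0184×3/12 = 1.004600.
Growth of 1 ILS over T: 1 + 0.0048×3/12 = 1.001200.
CIP: F = S · (grow JPY)/(grow ILS) = 41.7767 × 1.004600/1.001200 = 41.91857 JPY per ILS.
Quoted the other way: 1/41.91857 = 0.023856 ILS per JPY.

0.023856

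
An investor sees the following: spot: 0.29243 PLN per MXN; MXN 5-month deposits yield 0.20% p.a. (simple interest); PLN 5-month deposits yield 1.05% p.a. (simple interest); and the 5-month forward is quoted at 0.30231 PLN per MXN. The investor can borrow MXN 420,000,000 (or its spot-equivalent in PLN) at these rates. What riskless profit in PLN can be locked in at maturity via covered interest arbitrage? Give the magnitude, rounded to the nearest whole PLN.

PLN 3,718,068

T = 5/12 years.
Invest the MXN and cover forward: 420,000,000 × 1.00083333333 × 0.30231 = PLN 127,076,008.50.
Convert at spot and invest in PLN: 420,000,000 × 0.29243 × 1.004375 = PLN 123,357,940.13.
The quoted forward overvalues MXN, so borrow PLN, buy MXN at spot, deposit the MXN at 0.20%, and sell the proceeds forward at 0.30231.
The gap between the two covered legs is PLN 3,718,068.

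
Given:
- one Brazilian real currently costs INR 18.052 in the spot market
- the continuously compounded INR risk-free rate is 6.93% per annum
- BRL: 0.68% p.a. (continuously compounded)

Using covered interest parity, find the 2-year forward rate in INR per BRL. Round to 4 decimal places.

T = 2 years.
INR accumulates by e^(0.0693×2) = 1.14866454.
BRL growth factor: e^(0.0068×2) = 1.0136929.
CIP: F = S · (grow INR)/(grow BRL) = 18.052 × 1.14866454/1.0136929 = 20.455596 INR per BRL.

20.4556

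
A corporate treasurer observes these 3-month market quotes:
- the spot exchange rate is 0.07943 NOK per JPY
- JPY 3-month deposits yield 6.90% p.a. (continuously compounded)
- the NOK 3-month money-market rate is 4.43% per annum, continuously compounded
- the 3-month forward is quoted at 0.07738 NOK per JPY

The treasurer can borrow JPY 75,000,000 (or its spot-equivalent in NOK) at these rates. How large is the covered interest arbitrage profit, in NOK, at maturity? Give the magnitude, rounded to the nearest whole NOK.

T = 3/12 years.
Route A — deposit JPY, sell forward: 75,000,000 × 1.01739964 × 0.07738 = NOK 5,904,478.81.
Route B — convert at spot, deposit NOK: 75,000,000 × 0.07943 × 1.011136555 = NOK 6,023,593.24.
The quoted forward undervalues JPY, so borrow JPY, convert to NOK at spot, deposit the NOK at 4.43%, and buy JPY forward at 0.07738 to cover the loan.
Arbitrage profit = |5,904,478.81 − 6,023,593.24| = NOK 119,114.

NOK 119,114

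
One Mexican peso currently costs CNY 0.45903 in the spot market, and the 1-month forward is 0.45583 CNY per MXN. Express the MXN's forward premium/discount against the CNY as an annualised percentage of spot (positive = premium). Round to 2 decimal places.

-8.37%

T = 1/12 years.
(F − S)/S = (0.45583 − 0.45903)/0.45903 = -0.0069712.
×(1/T) gives -8.37% p.a.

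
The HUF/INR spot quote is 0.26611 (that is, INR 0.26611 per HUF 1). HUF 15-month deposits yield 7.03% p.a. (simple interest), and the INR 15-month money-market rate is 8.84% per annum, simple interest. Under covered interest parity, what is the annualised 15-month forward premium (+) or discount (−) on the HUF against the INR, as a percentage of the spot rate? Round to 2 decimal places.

T = 15/12 years.
F = S · g_INR/g_HUF = 0.26611 × 1.110500/1.087875 = 0.27164440.
Annualised premium = (F − S)/S × (1/T) = (0.27164440 − 0.26611)/0.26611 ÷ (15/12) = 1.66%.

+1.66%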